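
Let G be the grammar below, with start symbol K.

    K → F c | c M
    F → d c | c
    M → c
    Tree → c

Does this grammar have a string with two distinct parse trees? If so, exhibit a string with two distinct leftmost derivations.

Ambiguous

Witness: c c

Derivation 1: K ⇒ F c ⇒ c c
Derivation 2: K ⇒ c M ⇒ c c

Two distinct leftmost derivations for the same string.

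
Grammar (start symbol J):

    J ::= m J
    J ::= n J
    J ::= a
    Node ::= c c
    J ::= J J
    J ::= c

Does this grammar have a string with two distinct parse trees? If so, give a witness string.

Witness: a a a

Derivation 1: J ⇒ J J ⇒ a J ⇒ a J J ⇒ a a J ⇒ a a a
Derivation 2: J ⇒ J J ⇒ J J J ⇒ a J J ⇒ a a J ⇒ a a a

Two distinct leftmost derivations for the same string.

Ambiguous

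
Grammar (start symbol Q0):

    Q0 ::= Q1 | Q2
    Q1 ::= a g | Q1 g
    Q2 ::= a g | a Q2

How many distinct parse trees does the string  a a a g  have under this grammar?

1

Parse trees for a a a g:
  [Q0 [Q2 a [Q2 a [Q2 a g]]]]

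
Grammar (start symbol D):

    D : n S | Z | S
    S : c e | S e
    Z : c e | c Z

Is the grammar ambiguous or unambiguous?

Witness: c e

Derivation 1: D ⇒ Z ⇒ c e
Derivation 2: D ⇒ S ⇒ c e

Two distinct leftmost derivations for the same string.

Ambiguous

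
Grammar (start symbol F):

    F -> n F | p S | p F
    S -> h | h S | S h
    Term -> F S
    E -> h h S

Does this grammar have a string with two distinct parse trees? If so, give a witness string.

Witness: p h h

Derivation 1: F ⇒ p S ⇒ p h S ⇒ p h h
Derivation 2: F ⇒ p S ⇒ p S h ⇒ p h h

Two distinct leftmost derivations for the same string.

Ambiguous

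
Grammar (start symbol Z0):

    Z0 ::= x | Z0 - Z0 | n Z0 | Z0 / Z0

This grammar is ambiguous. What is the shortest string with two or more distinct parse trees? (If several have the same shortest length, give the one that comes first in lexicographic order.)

length 1: no string has ≥2 trees
length 2: no string has ≥2 trees
length 3: no string has ≥2 trees
length 4: n x - x has 2 parse trees

Two derivations of n x - x:
  Z0 ⇒ Z0 - Z0 ⇒ n Z0 - Z0 ⇒ n x - Z0 ⇒ n x - x
  Z0 ⇒ n Z0 ⇒ n Z0 - Z0 ⇒ n x - Z0 ⇒ n x - x

n x - x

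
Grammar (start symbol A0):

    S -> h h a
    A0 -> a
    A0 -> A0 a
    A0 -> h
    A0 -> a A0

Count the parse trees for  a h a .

Parse trees for a h a:
  [A0 [A0 a [A0 h]] a]
  [A0 a [A0 [A0 h] a]]

2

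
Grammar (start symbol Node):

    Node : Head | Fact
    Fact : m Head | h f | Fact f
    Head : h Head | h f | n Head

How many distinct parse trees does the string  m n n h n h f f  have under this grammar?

Parse trees for m n n h n h f f:
  [Node [Fact [Fact m [Head n [Head n [Head h [Head n [Head h f]]]]]] f]]

1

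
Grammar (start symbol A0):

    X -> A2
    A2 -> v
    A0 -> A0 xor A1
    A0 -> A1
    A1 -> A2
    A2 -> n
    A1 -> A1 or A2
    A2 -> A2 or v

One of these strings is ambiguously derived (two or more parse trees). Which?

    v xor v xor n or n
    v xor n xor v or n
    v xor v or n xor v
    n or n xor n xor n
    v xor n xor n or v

v xor n xor n or v

v xor v xor n or n: 1 tree
v xor n xor v or n: 1 tree
v xor v or n xor v: 1 tree
n or n xor n xor n: 1 tree
v xor n xor n or v: 2 trees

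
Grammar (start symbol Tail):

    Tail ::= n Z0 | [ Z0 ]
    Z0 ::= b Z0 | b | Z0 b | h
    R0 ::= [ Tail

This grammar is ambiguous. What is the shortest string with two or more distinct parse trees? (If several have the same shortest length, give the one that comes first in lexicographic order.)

n b b

length 2: no string has ≥2 trees
length 3: n b b has 2 parse trees

Two derivations of n b b:
  Tail ⇒ n Z0 ⇒ n b Z0 ⇒ n b b
  Tail ⇒ n Z0 ⇒ n Z0 b ⇒ n b b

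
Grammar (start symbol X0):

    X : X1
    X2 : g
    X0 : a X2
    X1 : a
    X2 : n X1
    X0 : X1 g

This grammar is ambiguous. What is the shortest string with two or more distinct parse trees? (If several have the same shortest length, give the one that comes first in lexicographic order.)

length 2: a g has 2 parse trees

Two derivations of a g:
  X0 ⇒ a X2 ⇒ a g
  X0 ⇒ X1 g ⇒ a g

a g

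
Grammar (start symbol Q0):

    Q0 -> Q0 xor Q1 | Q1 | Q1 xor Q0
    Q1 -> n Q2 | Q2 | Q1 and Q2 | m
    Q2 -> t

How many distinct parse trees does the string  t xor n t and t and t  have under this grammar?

2

Parse trees for t xor n t and t and t:
  [Q0 [Q0 [Q1 [Q2 t]]] xor [Q1 [Q1 [Q1 n [Q2 t]] and [Q2 t]] and [Q2 t]]]
  [Q0 [Q1 [Q2 t]] xor [Q0 [Q1 [Q1 [Q1 n [Q2 t]] and [Q2 t]] and [Q2 t]]]]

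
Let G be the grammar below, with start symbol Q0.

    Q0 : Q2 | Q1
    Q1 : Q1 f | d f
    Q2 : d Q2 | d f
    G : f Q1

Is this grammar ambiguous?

Ambiguous

Witness: d f

Derivation 1: Q0 ⇒ Q2 ⇒ d f
Derivation 2: Q0 ⇒ Q1 ⇒ d f

Two distinct leftmost derivations for the same string.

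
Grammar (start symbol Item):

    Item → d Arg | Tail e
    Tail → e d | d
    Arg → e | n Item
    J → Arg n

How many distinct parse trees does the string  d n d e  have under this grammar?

2

Parse trees for d n d e:
  [Item d [Arg n [Item d [Arg e]]]]
  [Item d [Arg n [Item [Tail d] e]]]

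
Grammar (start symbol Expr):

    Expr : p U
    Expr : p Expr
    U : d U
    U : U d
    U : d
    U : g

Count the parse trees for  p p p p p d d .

2

Parse trees for p p p p p d d:
  [Expr p [Expr p [Expr p [Expr p [Expr p [U d [U d]]]]]]]
  [Expr p [Expr p [Expr p [Expr p [Expr p [U [U d] d]]]]]]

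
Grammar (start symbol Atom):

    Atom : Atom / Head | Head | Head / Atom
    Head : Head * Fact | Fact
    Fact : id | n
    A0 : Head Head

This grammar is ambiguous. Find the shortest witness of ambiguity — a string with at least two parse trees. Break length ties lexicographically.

length 1: no string has ≥2 trees
length 3: id / id has 2 parse trees

Two derivations of id / id:
  Atom ⇒ Atom / Head ⇒ Head / Head ⇒ Fact / Head ⇒ id / Head ⇒ id / Fact ⇒ id / id
  Atom ⇒ Head / Atom ⇒ Fact / Atom ⇒ id / Atom ⇒ id / Head ⇒ id / Fact ⇒ id / id

id / id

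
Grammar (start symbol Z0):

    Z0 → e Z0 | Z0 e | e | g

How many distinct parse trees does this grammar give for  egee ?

3

Parse trees for egee:
  [Z0 e [Z0 [Z0 [Z0 g] e] e]]
  [Z0 [Z0 e [Z0 [Z0 g] e]] e]
  [Z0 [Z0 [Z0 e [Z0 g]] e] e]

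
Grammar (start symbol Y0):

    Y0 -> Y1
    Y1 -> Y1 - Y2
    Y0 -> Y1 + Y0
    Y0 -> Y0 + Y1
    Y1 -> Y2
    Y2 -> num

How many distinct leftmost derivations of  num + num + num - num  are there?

Parse trees for num + num + num - num:
  [Y0 [Y1 [Y2 num]] + [Y0 [Y1 [Y2 num]] + [Y0 [Y1 [Y1 [Y2 num]] - [Y2 num]]]]]
  [Y0 [Y1 [Y2 num]] + [Y0 [Y0 [Y1 [Y2 num]]] + [Y1 [Y1 [Y2 num]] - [Y2 num]]]]
  [Y0 [Y0 [Y1 [Y2 num]] + [Y0 [Y1 [Y2 num]]]] + [Y1 [Y1 [Y2 num]] - [Y2 num]]]
  [Y0 [Y0 [Y0 [Y1 [Y2 num]]] + [Y1 [Y2 num]]] + [Y1 [Y1 [Y2 num]] - [Y2 num]]]

4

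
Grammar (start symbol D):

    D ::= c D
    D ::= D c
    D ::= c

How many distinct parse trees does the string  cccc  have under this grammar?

Parse trees for cccc:
  [D c [D c [D c [D c]]]]
  [D c [D c [D [D c] c]]]
  [D c [D [D c [D c]] c]]
  [D c [D [D [D c] c] c]]
  [D [D c [D c [D c]]] c]
  [D [D c [D [D c] c]] c]
  [D [D [D c [D c]] c] c]
  [D [D [D [D c] c] c] c]

8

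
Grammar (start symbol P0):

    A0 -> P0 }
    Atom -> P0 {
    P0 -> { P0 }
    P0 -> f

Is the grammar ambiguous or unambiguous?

Unambiguous

(Atom, A0 are unreachable from P0, so their rules don't affect L(P0).) Each string is a nest of matched brackets around a single atom. An opening bracket forces the recursive rule; an atom forces the base rule.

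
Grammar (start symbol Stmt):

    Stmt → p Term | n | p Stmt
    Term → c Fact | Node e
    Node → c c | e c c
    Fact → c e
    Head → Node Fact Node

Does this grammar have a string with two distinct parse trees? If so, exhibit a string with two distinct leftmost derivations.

Ambiguous

Witness: p c c e

Derivation 1: Stmt ⇒ p Term ⇒ p c Fact ⇒ p c c e
Derivation 2: Stmt ⇒ p Term ⇒ p Node e ⇒ p c c e

Two distinct leftmost derivations for the same string.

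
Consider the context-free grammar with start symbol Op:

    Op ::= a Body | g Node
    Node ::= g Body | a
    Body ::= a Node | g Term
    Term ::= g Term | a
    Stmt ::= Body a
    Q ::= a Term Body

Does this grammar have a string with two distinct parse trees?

(Stmt, Q are unreachable from Op, so their rules don't affect L(Op).) The reachable rules are right-linear with at most one rule per (nonterminal, next-terminal) pair. Each input token forces the next rule, so parsing is deterministic.

Unambiguous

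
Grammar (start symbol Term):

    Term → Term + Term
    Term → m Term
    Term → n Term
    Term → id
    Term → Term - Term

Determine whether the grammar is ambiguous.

Witness: m id + id

Derivation 1: Term ⇒ Term + Term ⇒ m Term + Term ⇒ m id + Term ⇒ m id + id
Derivation 2: Term ⇒ m Term ⇒ m Term + Term ⇒ m id + Term ⇒ m id + id

Two distinct leftmost derivations for the same string.

Ambiguous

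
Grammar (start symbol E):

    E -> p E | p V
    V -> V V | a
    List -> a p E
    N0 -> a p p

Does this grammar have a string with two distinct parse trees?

Witness: p a a a

Derivation 1: E ⇒ p V ⇒ p V V ⇒ p V V V ⇒ p a V V ⇒ p a a V ⇒ p a a a
Derivation 2: E ⇒ p V ⇒ p V V ⇒ p a V ⇒ p a V V ⇒ p a a V ⇒ p a a a

Two distinct leftmost derivations for the same string.

Ambiguous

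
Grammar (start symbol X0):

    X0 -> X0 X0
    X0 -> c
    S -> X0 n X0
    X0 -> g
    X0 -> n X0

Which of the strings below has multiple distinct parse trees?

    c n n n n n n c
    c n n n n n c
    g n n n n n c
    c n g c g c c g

c n n n n n n c: 1 tree
c n n n n n c: 1 tree
g n n n n n c: 1 tree
c n g c g c c g: 297 trees

c n g c g c c g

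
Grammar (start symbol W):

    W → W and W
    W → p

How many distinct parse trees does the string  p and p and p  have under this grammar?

Parse trees for p and p and p:
  [W [W p] and [W [W p] and [W p]]]
  [W [W [W p] and [W p]] and [W p]]

2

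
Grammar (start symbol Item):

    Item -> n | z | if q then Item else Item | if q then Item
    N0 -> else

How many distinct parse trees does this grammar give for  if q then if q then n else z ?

Parse trees for if q then if q then n else z:
  [Item if q then [Item if q then [Item n]] else [Item z]]
  [Item if q then [Item if q then [Item n] else [Item z]]]

2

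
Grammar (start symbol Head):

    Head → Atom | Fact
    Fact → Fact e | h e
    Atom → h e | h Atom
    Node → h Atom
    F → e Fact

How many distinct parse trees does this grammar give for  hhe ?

1

Parse trees for hhe:
  [Head [Atom h [Atom h e]]]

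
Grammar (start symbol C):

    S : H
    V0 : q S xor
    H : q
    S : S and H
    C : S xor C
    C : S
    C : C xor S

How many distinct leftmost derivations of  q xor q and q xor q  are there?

Parse trees for q xor q and q xor q:
  [C [S [H q]] xor [C [S [S [H q]] and [H q]] xor [C [S [H q]]]]]
  [C [S [H q]] xor [C [C [S [S [H q]] and [H q]]] xor [S [H q]]]]
  [C [C [S [H q]] xor [C [S [S [H q]] and [H q]]]] xor [S [H q]]]
  [C [C [C [S [H q]]] xor [S [S [H q]] and [H q]]] xor [S [H q]]]

4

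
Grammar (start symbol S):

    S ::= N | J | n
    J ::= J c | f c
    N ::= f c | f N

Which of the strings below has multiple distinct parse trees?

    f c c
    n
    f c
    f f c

f c c: 1 tree
n: 1 tree
f c: 2 trees
f f c: 1 tree

f c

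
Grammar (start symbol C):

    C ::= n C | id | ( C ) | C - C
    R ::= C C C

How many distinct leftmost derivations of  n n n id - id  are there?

4

Parse trees for n n n id - id:
  [C n [C n [C n [C [C id] - [C id]]]]]
  [C n [C n [C [C n [C id]] - [C id]]]]
  [C n [C [C n [C n [C id]]] - [C id]]]
  [C [C n [C n [C n [C id]]]] - [C id]]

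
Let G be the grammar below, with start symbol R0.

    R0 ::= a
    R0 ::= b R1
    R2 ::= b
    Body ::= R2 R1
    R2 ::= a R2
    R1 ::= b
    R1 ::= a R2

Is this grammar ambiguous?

(Body is unreachable from R0, so its rules don't affect L(R0).) The reachable rules are right-linear with at most one rule per (nonterminal, next-terminal) pair. Each input token forces the next rule, so parsing is deterministic.

Unambiguous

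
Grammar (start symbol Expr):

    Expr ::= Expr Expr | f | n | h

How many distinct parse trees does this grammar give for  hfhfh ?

14

Parse trees for hfhfh (showing first 6 of 14):
  [Expr [Expr h] [Expr [Expr f] [Expr [Expr h] [Expr [Expr f] [Expr h]]]]]
  [Expr [Expr h] [Expr [Expr f] [Expr [Expr [Expr h] [Expr f]] [Expr h]]]]
  [Expr [Expr h] [Expr [Expr [Expr f] [Expr h]] [Expr [Expr f] [Expr h]]]]
  [Expr [Expr h] [Expr [Expr [Expr f] [Expr [Expr h] [Expr f]]] [Expr h]]]
  [Expr [Expr h] [Expr [Expr [Expr [Expr f] [Expr h]] [Expr f]] [Expr h]]]
  [Expr [Expr [Expr h] [Expr f]] [Expr [Expr h] [Expr [Expr f] [Expr h]]]]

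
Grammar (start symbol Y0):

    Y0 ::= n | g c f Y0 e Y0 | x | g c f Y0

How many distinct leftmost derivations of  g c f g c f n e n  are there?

2

Parse trees for g c f g c f n e n:
  [Y0 g c f [Y0 g c f [Y0 n]] e [Y0 n]]
  [Y0 g c f [Y0 g c f [Y0 n] e [Y0 n]]]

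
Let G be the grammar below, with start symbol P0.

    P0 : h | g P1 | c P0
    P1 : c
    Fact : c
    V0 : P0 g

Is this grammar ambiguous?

(Fact, V0 are unreachable from P0, so their rules don't affect L(P0).) Restricted to the reachable nonterminals, every rule has the form A → t or A → t B, and no two rules for the same A share a first terminal. The grammar encodes a DFA — one run per string.

Unambiguous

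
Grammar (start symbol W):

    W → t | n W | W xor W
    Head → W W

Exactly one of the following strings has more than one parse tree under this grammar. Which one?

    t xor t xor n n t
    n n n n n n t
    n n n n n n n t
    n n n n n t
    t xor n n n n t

t xor t xor n n t: 2 trees
n n n n n n t: 1 tree
n n n n n n n t: 1 tree
n n n n n t: 1 tree
t xor n n n n t: 1 tree

t xor t xor n n t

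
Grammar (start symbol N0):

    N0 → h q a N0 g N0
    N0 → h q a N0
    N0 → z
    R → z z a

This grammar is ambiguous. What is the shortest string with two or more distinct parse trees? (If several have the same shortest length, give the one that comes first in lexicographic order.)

length 1: no string has ≥2 trees
length 4: no string has ≥2 trees
length 6: no string has ≥2 trees
length 7: no string has ≥2 trees
length 9: h q a h q a z g z has 2 parse trees

Two derivations of h q a h q a z g z:
  N0 ⇒ h q a N0 g N0 ⇒ h q a h q a N0 g N0 ⇒ h q a h q a z g N0 ⇒ h q a h q a z g z
  N0 ⇒ h q a N0 ⇒ h q a h q a N0 g N0 ⇒ h q a h q a z g N0 ⇒ h q a h q a z g z

h q a h q a z g z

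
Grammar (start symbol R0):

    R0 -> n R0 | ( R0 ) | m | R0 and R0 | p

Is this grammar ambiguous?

Ambiguous

Witness: n m and m

Derivation 1: R0 ⇒ n R0 ⇒ n R0 and R0 ⇒ n m and R0 ⇒ n m and m
Derivation 2: R0 ⇒ R0 and R0 ⇒ n R0 and R0 ⇒ n m and R0 ⇒ n m and m

Two distinct leftmost derivations for the same string.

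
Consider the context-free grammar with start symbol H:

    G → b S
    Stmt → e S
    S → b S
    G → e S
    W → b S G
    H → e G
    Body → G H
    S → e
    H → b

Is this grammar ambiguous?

(W, Body, Stmt are unreachable from H, so their rules don't affect L(H).) Restricted to the reachable nonterminals, every rule has the form A → t or A → t B, and no two rules for the same A share a first terminal. The grammar encodes a DFA — one run per string.

Unambiguous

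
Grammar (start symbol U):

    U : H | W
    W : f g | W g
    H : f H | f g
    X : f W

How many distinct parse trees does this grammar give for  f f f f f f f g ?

1

Parse trees for f f f f f f f g:
  [U [H f [H f [H f [H f [H f [H f [H f g]]]]]]]]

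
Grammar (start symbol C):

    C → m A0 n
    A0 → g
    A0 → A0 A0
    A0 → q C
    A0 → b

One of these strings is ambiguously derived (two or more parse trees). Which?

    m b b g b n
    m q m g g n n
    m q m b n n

m b b g b n

m b b g b n: 5 trees
m q m g g n n: 1 tree
m q m b n n: 1 tree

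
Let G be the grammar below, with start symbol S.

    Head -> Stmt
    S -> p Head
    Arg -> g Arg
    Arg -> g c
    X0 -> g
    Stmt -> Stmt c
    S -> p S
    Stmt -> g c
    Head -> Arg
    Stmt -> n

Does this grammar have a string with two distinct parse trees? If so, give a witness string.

Ambiguous

Witness: p g c

Derivation 1: S ⇒ p Head ⇒ p Stmt ⇒ p g c
Derivation 2: S ⇒ p Head ⇒ p Arg ⇒ p g c

Two distinct leftmost derivations for the same string.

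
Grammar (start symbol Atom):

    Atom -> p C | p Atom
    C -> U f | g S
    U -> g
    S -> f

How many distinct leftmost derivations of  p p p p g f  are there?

2

Parse trees for p p p p g f:
  [Atom p [Atom p [Atom p [Atom p [C [U g] f]]]]]
  [Atom p [Atom p [Atom p [Atom p [C g [S f]]]]]]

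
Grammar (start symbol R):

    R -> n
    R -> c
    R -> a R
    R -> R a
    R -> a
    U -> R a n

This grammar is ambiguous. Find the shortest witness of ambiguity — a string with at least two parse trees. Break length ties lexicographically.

a a

length 1: no string has ≥2 trees
length 2: a a has 2 parse trees

Two derivations of a a:
  R ⇒ a R ⇒ a a
  R ⇒ R a ⇒ a a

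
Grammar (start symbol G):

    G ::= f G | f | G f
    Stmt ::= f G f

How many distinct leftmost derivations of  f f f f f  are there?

16

Parse trees for f f f f f (showing first 6 of 16):
  [G f [G f [G f [G f [G f]]]]]
  [G f [G f [G f [G [G f] f]]]]
  [G f [G f [G [G f [G f]] f]]]
  [G f [G f [G [G [G f] f] f]]]
  [G f [G [G f [G f [G f]]] f]]
  [G f [G [G f [G [G f] f]] f]]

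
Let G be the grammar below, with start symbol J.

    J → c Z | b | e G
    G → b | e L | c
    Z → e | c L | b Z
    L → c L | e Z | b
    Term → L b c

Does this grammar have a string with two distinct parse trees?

Only J, G, Z, L are reachable from J; ignoring the rest: Restricted to the reachable nonterminals, every rule has the form A → t or A → t B, and no two rules for the same A share a first terminal. The grammar encodes a DFA — one run per string.

Unambiguous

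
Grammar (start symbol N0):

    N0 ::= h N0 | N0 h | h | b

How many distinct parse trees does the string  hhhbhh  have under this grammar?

Parse trees for hhhbhh (showing first 6 of 10):
  [N0 h [N0 h [N0 h [N0 [N0 [N0 b] h] h]]]]
  [N0 h [N0 h [N0 [N0 h [N0 [N0 b] h]] h]]]
  [N0 h [N0 h [N0 [N0 [N0 h [N0 b]] h] h]]]
  [N0 h [N0 [N0 h [N0 h [N0 [N0 b] h]]] h]]
  [N0 h [N0 [N0 h [N0 [N0 h [N0 b]] h]] h]]
  [N0 h [N0 [N0 [N0 h [N0 h [N0 b]]] h] h]]

10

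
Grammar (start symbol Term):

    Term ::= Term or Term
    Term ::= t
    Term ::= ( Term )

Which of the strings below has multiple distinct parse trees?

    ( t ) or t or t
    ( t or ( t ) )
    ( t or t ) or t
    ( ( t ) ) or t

( t ) or t or t: 2 trees
( t or ( t ) ): 1 tree
( t or t ) or t: 1 tree
( ( t ) ) or t: 1 tree

( t ) or t or t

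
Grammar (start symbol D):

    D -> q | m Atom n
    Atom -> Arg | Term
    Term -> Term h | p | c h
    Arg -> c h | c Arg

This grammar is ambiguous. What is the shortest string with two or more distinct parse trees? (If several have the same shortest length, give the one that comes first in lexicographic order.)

length 1: no string has ≥2 trees
length 3: no string has ≥2 trees
length 4: m c h n has 2 parse trees

Two derivations of m c h n:
  D ⇒ m Atom n ⇒ m Arg n ⇒ m c h n
  D ⇒ m Atom n ⇒ m Term n ⇒ m c h n

m c h n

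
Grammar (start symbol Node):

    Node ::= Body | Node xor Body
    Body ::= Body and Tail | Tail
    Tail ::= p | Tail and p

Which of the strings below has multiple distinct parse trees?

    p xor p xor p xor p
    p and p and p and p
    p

p and p and p and p

p xor p xor p xor p: 1 tree
p and p and p and p: 8 trees
p: 1 tree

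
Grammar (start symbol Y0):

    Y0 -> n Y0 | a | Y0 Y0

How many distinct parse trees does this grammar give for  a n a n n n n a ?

3

Parse trees for a n a n n n n a:
  [Y0 [Y0 a] [Y0 n [Y0 [Y0 a] [Y0 n [Y0 n [Y0 n [Y0 n [Y0 a]]]]]]]]
  [Y0 [Y0 a] [Y0 [Y0 n [Y0 a]] [Y0 n [Y0 n [Y0 n [Y0 n [Y0 a]]]]]]]
  [Y0 [Y0 [Y0 a] [Y0 n [Y0 a]]] [Y0 n [Y0 n [Y0 n [Y0 n [Y0 a]]]]]]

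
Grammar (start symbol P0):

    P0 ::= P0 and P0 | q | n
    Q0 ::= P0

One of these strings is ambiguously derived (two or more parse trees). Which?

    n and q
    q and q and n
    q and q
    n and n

n and q: 1 tree
q and q and n: 2 trees
q and q: 1 tree
n and n: 1 tree

q and q and n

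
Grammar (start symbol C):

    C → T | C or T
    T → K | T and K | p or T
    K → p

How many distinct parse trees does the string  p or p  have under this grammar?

2

Parse trees for p or p:
  [C [T p or [T [K p]]]]
  [C [C [T [K p]]] or [T [K p]]]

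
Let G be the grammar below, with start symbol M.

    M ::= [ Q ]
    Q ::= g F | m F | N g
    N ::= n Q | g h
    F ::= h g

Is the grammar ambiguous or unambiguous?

Ambiguous

Witness: [ g h g ]

Derivation 1: M ⇒ [ Q ] ⇒ [ g F ] ⇒ [ g h g ]
Derivation 2: M ⇒ [ Q ] ⇒ [ N g ] ⇒ [ g h g ]

Two distinct leftmost derivations for the same string.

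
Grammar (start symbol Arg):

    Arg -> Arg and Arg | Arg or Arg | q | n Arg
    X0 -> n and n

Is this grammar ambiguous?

Witness: n q and q

Derivation 1: Arg ⇒ Arg and Arg ⇒ n Arg and Arg ⇒ n q and Arg ⇒ n q and q
Derivation 2: Arg ⇒ n Arg ⇒ n Arg and Arg ⇒ n q and Arg ⇒ n q and q

Two distinct leftmost derivations for the same string.

Ambiguous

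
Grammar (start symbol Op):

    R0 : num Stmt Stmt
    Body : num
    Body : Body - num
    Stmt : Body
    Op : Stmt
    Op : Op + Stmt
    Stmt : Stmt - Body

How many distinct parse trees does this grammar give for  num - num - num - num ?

8

Parse trees for num - num - num - num:
  [Op [Stmt [Body [Body [Body [Body num] - num] - num] - num]]]
  [Op [Stmt [Stmt [Body num]] - [Body [Body [Body num] - num] - num]]]
  [Op [Stmt [Stmt [Body [Body num] - num]] - [Body [Body num] - num]]]
  [Op [Stmt [Stmt [Stmt [Body num]] - [Body num]] - [Body [Body num] - num]]]
  [Op [Stmt [Stmt [Body [Body [Body num] - num] - num]] - [Body num]]]
  [Op [Stmt [Stmt [Stmt [Body num]] - [Body [Body num] - num]] - [Body num]]]
  [Op [Stmt [Stmt [Stmt [Body [Body num] - num]] - [Body num]] - [Body num]]]
  [Op [Stmt [Stmt [Stmt [Stmt [Body num]] - [Body num]] - [Body num]] - [Body num]]]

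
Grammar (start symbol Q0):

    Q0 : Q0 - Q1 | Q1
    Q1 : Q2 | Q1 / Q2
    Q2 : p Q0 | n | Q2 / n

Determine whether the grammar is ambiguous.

Witness: n / n

Derivation 1: Q0 ⇒ Q1 ⇒ Q2 ⇒ Q2 / n ⇒ n / n
Derivation 2: Q0 ⇒ Q1 ⇒ Q1 / Q2 ⇒ Q2 / Q2 ⇒ n / Q2 ⇒ n / n

Two distinct leftmost derivations for the same string.

Ambiguous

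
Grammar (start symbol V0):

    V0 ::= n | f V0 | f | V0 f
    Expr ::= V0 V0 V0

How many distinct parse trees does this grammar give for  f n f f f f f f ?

7

Parse trees for f n f f f f f f:
  [V0 f [V0 [V0 [V0 [V0 [V0 [V0 [V0 n] f] f] f] f] f] f]]
  [V0 [V0 f [V0 [V0 [V0 [V0 [V0 [V0 n] f] f] f] f] f]] f]
  [V0 [V0 [V0 f [V0 [V0 [V0 [V0 [V0 n] f] f] f] f]] f] f]
  [V0 [V0 [V0 [V0 f [V0 [V0 [V0 [V0 n] f] f] f]] f] f] f]
  [V0 [V0 [V0 [V0 [V0 f [V0 [V0 [V0 n] f] f]] f] f] f] f]
  [V0 [V0 [V0 [V0 [V0 [V0 f [V0 [V0 n] f]] f] f] f] f] f]
  [V0 [V0 [V0 [V0 [V0 [V0 [V0 f [V0 n]] f] f] f] f] f] f]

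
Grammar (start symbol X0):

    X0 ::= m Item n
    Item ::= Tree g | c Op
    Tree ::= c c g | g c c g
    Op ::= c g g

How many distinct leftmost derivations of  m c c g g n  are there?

Parse trees for m c c g g n:
  [X0 m [Item [Tree c c g] g] n]
  [X0 m [Item c [Op c g g]] n]

2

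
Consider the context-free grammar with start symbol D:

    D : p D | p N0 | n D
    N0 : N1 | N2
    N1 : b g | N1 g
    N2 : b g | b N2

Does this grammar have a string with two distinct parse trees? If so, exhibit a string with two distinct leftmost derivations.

Witness: p b g

Derivation 1: D ⇒ p N0 ⇒ p N1 ⇒ p b g
Derivation 2: D ⇒ p N0 ⇒ p N2 ⇒ p b g

Two distinct leftmost derivations for the same string.

Ambiguous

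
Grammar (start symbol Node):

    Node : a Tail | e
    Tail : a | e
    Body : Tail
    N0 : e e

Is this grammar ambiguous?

(Body, N0 are unreachable from Node, so their rules don't affect L(Node).) The reachable rules are right-linear with at most one rule per (nonterminal, next-terminal) pair. Each input token forces the next rule, so parsing is deterministic.

Unambiguous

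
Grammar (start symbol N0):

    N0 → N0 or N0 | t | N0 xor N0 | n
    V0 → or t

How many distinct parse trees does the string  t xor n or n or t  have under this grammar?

5

Parse trees for t xor n or n or t:
  [N0 [N0 [N0 t] xor [N0 n]] or [N0 [N0 n] or [N0 t]]]
  [N0 [N0 [N0 [N0 t] xor [N0 n]] or [N0 n]] or [N0 t]]
  [N0 [N0 [N0 t] xor [N0 [N0 n] or [N0 n]]] or [N0 t]]
  [N0 [N0 t] xor [N0 [N0 n] or [N0 [N0 n] or [N0 t]]]]
  [N0 [N0 t] xor [N0 [N0 [N0 n] or [N0 n]] or [N0 t]]]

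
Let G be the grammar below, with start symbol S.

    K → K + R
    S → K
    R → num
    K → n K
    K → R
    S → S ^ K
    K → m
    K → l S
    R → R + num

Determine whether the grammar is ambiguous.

Ambiguous

Witness: num + num

Derivation 1: S ⇒ K ⇒ K + R ⇒ R + R ⇒ num + R ⇒ num + num
Derivation 2: S ⇒ K ⇒ R ⇒ R + num ⇒ num + num

Two distinct leftmost derivations for the same string.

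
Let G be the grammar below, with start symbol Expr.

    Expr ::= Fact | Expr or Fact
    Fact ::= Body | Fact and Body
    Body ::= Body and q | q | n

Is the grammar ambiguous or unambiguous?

Witness: n and q

Derivation 1: Expr ⇒ Fact ⇒ Body ⇒ Body and q ⇒ n and q
Derivation 2: Expr ⇒ Fact ⇒ Fact and Body ⇒ Body and Body ⇒ n and Body ⇒ n and q

Two distinct leftmost derivations for the same string.

Ambiguous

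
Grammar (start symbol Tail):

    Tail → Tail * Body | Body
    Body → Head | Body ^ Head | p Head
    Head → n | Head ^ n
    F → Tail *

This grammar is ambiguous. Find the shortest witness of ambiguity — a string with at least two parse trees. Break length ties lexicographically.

length 1: no string has ≥2 trees
length 2: no string has ≥2 trees
length 3: n ^ n has 2 parse trees

Two derivations of n ^ n:
  Tail ⇒ Body ⇒ Head ⇒ Head ^ n ⇒ n ^ n
  Tail ⇒ Body ⇒ Body ^ Head ⇒ Head ^ Head ⇒ n ^ Head ⇒ n ^ n

n ^ n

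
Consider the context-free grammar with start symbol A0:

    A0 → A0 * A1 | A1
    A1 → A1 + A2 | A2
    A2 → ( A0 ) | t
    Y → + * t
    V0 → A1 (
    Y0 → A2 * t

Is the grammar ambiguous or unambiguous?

(Y, V0, Y0 are unreachable from A0, so their rules don't affect L(A0).) This is a standard precedence ladder (A0 over A1 over A2), with each level left-recursive on its own operator ('*' at A0, '+' at A1). That structure is LR(1), hence unambiguous.

Unambiguous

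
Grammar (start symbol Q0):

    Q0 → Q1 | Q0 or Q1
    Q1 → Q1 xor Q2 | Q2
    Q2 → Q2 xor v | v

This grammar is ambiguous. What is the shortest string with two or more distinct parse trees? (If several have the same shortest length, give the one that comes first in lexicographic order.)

length 1: no string has ≥2 trees
length 3: v xor v has 2 parse trees

Two derivations of v xor v:
  Q0 ⇒ Q1 ⇒ Q1 xor Q2 ⇒ Q2 xor Q2 ⇒ v xor Q2 ⇒ v xor v
  Q0 ⇒ Q1 ⇒ Q2 ⇒ Q2 xor v ⇒ v xor v

v xor v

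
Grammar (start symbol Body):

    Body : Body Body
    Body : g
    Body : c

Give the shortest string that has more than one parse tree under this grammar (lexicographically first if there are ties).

length 1: no string has ≥2 trees
length 2: no string has ≥2 trees
length 3: c c c has 2 parse trees

Two derivations of c c c:
  Body ⇒ Body Body ⇒ Body Body Body ⇒ c Body Body ⇒ c c Body ⇒ c c c
  Body ⇒ Body Body ⇒ c Body ⇒ c Body Body ⇒ c c Body ⇒ c c c

c c c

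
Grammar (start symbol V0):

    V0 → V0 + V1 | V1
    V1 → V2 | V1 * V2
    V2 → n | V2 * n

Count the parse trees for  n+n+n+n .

Parse trees for n+n+n+n:
  [V0 [V0 [V0 [V0 [V1 [V2 n]]] + [V1 [V2 n]]] + [V1 [V2 n]]] + [V1 [V2 n]]]

1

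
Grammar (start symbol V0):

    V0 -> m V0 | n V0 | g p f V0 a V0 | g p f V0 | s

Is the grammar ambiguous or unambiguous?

Ambiguous

Witness: g p f g p f s a s

Derivation 1: V0 ⇒ g p f V0 a V0 ⇒ g p f g p f V0 a V0 ⇒ g p f g p f s a V0 ⇒ g p f g p f s a s
Derivation 2: V0 ⇒ g p f V0 ⇒ g p f g p f V0 a V0 ⇒ g p f g p f s a V0 ⇒ g p f g p f s a s

Two distinct leftmost derivations for the same string.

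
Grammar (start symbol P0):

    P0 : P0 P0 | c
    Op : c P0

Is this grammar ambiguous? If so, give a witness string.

Witness: c c c

Derivation 1: P0 ⇒ P0 P0 ⇒ P0 P0 P0 ⇒ c P0 P0 ⇒ c c P0 ⇒ c c c
Derivation 2: P0 ⇒ P0 P0 ⇒ c P0 ⇒ c P0 P0 ⇒ c c P0 ⇒ c c c

Two distinct leftmost derivations for the same string.

Ambiguous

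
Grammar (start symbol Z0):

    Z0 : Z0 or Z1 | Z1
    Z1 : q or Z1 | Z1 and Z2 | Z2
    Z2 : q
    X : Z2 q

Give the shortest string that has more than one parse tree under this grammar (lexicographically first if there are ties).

q or q

length 1: no string has ≥2 trees
length 3: q or q has 2 parse trees

Two derivations of q or q:
  Z0 ⇒ Z0 or Z1 ⇒ Z1 or Z1 ⇒ Z2 or Z1 ⇒ q or Z1 ⇒ q or Z2 ⇒ q or q
  Z0 ⇒ Z1 ⇒ q or Z1 ⇒ q or Z2 ⇒ q or q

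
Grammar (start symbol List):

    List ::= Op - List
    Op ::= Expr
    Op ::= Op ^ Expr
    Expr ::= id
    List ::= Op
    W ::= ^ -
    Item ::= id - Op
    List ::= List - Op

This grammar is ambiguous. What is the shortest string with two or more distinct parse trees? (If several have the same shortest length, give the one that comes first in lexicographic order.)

id - id

length 1: no string has ≥2 trees
length 3: id - id has 2 parse trees

Two derivations of id - id:
  List ⇒ Op - List ⇒ Expr - List ⇒ id - List ⇒ id - Op ⇒ id - Expr ⇒ id - id
  List ⇒ List - Op ⇒ Op - Op ⇒ Expr - Op ⇒ id - Op ⇒ id - Expr ⇒ id - id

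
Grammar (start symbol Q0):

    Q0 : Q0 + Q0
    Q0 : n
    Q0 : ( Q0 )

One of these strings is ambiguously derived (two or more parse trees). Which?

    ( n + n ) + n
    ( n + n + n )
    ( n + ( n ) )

( n + n + n )

( n + n ) + n: 1 tree
( n + n + n ): 2 trees
( n + ( n ) ): 1 tree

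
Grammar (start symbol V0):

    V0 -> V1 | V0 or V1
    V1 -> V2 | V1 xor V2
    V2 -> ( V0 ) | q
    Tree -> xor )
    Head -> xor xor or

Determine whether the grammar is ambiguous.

(Tree, Head are unreachable from V0, so their rules don't affect L(V0).) V0 → V0 or V1 | V1  ;  V1 → V1 xor V2 | V2  — a left-associative chain with V2 at the bottom. Each string factors uniquely by precedence.

Unambiguous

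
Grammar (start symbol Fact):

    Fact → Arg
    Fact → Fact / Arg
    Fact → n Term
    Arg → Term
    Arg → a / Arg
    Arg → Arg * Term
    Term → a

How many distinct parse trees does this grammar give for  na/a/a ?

Parse trees for na/a/a:
  [Fact [Fact n [Term a]] / [Arg a / [Arg [Term a]]]]
  [Fact [Fact [Fact n [Term a]] / [Arg [Term a]]] / [Arg [Term a]]]

2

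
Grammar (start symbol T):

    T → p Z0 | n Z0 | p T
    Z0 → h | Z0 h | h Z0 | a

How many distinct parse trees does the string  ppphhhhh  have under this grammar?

Parse trees for ppphhhhh (showing first 6 of 16):
  [T p [T p [T p [Z0 [Z0 [Z0 [Z0 [Z0 h] h] h] h] h]]]]
  [T p [T p [T p [Z0 [Z0 [Z0 [Z0 h [Z0 h]] h] h] h]]]]
  [T p [T p [T p [Z0 [Z0 [Z0 h [Z0 [Z0 h] h]] h] h]]]]
  [T p [T p [T p [Z0 [Z0 [Z0 h [Z0 h [Z0 h]]] h] h]]]]
  [T p [T p [T p [Z0 [Z0 h [Z0 [Z0 [Z0 h] h] h]] h]]]]
  [T p [T p [T p [Z0 [Z0 h [Z0 [Z0 h [Z0 h]] h]] h]]]]

16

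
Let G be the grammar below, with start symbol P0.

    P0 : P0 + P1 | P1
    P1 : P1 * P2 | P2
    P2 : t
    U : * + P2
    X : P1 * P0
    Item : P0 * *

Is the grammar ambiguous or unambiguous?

(U, X, Item are unreachable from P0, so their rules don't affect L(P0).) This is a standard precedence ladder (P0 over P1 over P2), with each level left-recursive on its own operator ('+' at P0, '*' at P1). That structure is LR(1), hence unambiguous.

Unambiguous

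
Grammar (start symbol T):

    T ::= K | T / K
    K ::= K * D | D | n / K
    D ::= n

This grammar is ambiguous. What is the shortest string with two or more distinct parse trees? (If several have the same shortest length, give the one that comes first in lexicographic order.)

length 1: no string has ≥2 trees
length 3: n / n has 2 parse trees

Two derivations of n / n:
  T ⇒ K ⇒ n / K ⇒ n / D ⇒ n / n
  T ⇒ T / K ⇒ K / K ⇒ D / K ⇒ n / K ⇒ n / D ⇒ n / n

n / n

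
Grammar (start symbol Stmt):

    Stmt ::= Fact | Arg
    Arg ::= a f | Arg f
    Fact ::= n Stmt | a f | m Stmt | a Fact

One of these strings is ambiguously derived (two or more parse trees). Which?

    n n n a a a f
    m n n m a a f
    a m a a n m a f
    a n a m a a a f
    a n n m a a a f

a m a a n m a f

n n n a a a f: 1 tree
m n n m a a f: 1 tree
a m a a n m a f: 2 trees
a n a m a a a f: 1 tree
a n n m a a a f: 1 tree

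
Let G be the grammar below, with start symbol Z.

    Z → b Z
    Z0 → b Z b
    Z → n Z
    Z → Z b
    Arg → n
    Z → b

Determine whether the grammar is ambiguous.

Witness: b b

Derivation 1: Z ⇒ b Z ⇒ b b
Derivation 2: Z ⇒ Z b ⇒ b b

Two distinct leftmost derivations for the same string.

Ambiguous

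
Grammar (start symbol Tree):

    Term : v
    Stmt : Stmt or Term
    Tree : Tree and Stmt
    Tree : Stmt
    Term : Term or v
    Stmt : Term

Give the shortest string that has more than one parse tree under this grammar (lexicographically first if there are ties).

v or v

length 1: no string has ≥2 trees
length 3: v or v has 2 parse trees

Two derivations of v or v:
  Tree ⇒ Stmt ⇒ Stmt or Term ⇒ Term or Term ⇒ v or Term ⇒ v or v
  Tree ⇒ Stmt ⇒ Term ⇒ Term or v ⇒ v or v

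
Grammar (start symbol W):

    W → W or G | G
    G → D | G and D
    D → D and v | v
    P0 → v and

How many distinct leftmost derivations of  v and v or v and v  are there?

4

Parse trees for v and v or v and v:
  [W [W [G [D [D v] and v]]] or [G [D [D v] and v]]]
  [W [W [G [D [D v] and v]]] or [G [G [D v]] and [D v]]]
  [W [W [G [G [D v]] and [D v]]] or [G [D [D v] and v]]]
  [W [W [G [G [D v]] and [D v]]] or [G [G [D v]] and [D v]]]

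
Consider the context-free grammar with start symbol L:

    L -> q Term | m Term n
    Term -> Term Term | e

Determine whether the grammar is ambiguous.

Witness: q e e e

Derivation 1: L ⇒ q Term ⇒ q Term Term ⇒ q Term Term Term ⇒ q e Term Term ⇒ q e e Term ⇒ q e e e
Derivation 2: L ⇒ q Term ⇒ q Term Term ⇒ q e Term ⇒ q e Term Term ⇒ q e e Term ⇒ q e e e

Two distinct leftmost derivations for the same string.

Ambiguous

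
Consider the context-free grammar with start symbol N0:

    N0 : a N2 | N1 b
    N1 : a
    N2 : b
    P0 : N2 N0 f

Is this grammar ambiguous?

Witness: a b

Derivation 1: N0 ⇒ a N2 ⇒ a b
Derivation 2: N0 ⇒ N1 b ⇒ a b

Two distinct leftmost derivations for the same string.

Ambiguous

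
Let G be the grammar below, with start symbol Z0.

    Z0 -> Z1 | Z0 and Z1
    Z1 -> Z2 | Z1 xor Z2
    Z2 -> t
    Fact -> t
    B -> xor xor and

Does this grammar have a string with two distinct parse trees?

Only Z0, Z1, Z2 are reachable from Z0; ignoring the rest: Z0 → Z0 and Z1 | Z1  ;  Z1 → Z1 xor Z2 | Z2  — a left-associative chain with Z2 at the bottom. Each string factors uniquely by precedence.

Unambiguous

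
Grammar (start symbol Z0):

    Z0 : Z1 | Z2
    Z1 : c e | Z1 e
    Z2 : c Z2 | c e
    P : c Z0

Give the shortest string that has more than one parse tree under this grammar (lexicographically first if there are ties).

c e

length 2: c e has 2 parse trees

Two derivations of c e:
  Z0 ⇒ Z1 ⇒ c e
  Z0 ⇒ Z2 ⇒ c e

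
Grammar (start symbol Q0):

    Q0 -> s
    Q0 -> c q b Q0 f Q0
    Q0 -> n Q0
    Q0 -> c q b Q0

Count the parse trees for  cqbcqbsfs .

Parse trees for cqbcqbsfs:
  [Q0 c q b [Q0 c q b [Q0 s]] f [Q0 s]]
  [Q0 c q b [Q0 c q b [Q0 s] f [Q0 s]]]

2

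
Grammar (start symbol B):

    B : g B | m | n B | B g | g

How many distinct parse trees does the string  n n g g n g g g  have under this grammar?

29

Parse trees for n n g g n g g g (showing first 6 of 29):
  [B n [B n [B g [B g [B n [B g [B g [B g]]]]]]]]
  [B n [B n [B g [B g [B n [B g [B [B g] g]]]]]]]
  [B n [B n [B g [B g [B n [B [B g [B g]] g]]]]]]
  [B n [B n [B g [B g [B n [B [B [B g] g] g]]]]]]
  [B n [B n [B g [B g [B [B n [B g [B g]]] g]]]]]
  [B n [B n [B g [B g [B [B n [B [B g] g]] g]]]]]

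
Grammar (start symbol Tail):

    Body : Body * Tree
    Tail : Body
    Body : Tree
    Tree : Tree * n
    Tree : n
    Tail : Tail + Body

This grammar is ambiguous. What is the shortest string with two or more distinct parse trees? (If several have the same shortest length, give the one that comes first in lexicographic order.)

n * n

length 1: no string has ≥2 trees
length 3: n * n has 2 parse trees

Two derivations of n * n:
  Tail ⇒ Body ⇒ Body * Tree ⇒ Tree * Tree ⇒ n * Tree ⇒ n * n
  Tail ⇒ Body ⇒ Tree ⇒ Tree * n ⇒ n * n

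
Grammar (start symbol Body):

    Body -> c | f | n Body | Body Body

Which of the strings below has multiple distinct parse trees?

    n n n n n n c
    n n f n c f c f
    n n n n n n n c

n n f n c f c f

n n n n n n c: 1 tree
n n f n c f c f: 151 trees
n n n n n n n c: 1 tree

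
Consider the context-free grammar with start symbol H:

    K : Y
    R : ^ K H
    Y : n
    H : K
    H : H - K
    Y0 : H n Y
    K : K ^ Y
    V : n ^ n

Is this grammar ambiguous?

Only H, K, Y are reachable from H; ignoring the rest: H → H - K | K  ;  K → K ^ Y | Y  — a left-associative chain with Y at the bottom. Each string factors uniquely by precedence.

Unambiguous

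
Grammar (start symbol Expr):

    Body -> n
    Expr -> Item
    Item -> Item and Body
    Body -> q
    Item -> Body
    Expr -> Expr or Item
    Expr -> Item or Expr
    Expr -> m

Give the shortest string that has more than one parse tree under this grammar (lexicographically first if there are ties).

n or n

length 1: no string has ≥2 trees
length 3: n or n has 2 parse trees

Two derivations of n or n:
  Expr ⇒ Expr or Item ⇒ Item or Item ⇒ Body or Item ⇒ n or Item ⇒ n or Body ⇒ n or n
  Expr ⇒ Item or Expr ⇒ Body or Expr ⇒ n or Expr ⇒ n or Item ⇒ n or Body ⇒ n or n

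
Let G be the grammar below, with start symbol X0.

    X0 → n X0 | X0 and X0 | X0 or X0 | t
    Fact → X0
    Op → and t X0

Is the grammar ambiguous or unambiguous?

Ambiguous

Witness: n t and t

Derivation 1: X0 ⇒ n X0 ⇒ n X0 and X0 ⇒ n t and X0 ⇒ n t and t
Derivation 2: X0 ⇒ X0 and X0 ⇒ n X0 and X0 ⇒ n t and X0 ⇒ n t and t

Two distinct leftmost derivations for the same string.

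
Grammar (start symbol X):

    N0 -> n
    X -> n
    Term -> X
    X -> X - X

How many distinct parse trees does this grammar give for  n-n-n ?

Parse trees for n-n-n:
  [X [X n] - [X [X n] - [X n]]]
  [X [X [X n] - [X n]] - [X n]]

2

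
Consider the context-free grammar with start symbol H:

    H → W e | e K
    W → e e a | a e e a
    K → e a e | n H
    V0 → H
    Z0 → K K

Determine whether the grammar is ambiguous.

Witness: e e a e

Derivation 1: H ⇒ W e ⇒ e e a e
Derivation 2: H ⇒ e K ⇒ e e a e

Two distinct leftmost derivations for the same string.

Ambiguous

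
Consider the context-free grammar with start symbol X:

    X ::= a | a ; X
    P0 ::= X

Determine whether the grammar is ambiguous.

Unambiguous

(P0 is unreachable from X, so its rules don't affect L(X).) The reachable grammar is A → atom sep A | atom. Each atom is followed by either the separator (recurse) or end-of-string (stop) — no choice point.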